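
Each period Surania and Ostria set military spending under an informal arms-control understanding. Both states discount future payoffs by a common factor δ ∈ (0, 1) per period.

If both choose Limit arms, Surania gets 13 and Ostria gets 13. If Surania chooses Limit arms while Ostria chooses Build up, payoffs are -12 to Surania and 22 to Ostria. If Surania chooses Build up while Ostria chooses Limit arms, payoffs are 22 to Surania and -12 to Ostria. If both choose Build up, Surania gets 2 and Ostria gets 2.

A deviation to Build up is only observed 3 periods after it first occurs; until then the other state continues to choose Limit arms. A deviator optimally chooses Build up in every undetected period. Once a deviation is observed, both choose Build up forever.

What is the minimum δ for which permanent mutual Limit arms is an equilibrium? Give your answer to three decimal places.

0.766

The best deviation is to choose Build up for all 3 undetected periods, earning 22 each, then 2 forever once detected.
Deviation value: 22(1−δ^3)/(1−δ) + 2δ^3/(1−δ); cooperation value: 13/(1−δ).
IC: 13 ≥ 22(1−δ^3) + 2δ^3 = 22 − 20δ^3.
So δ^3 ≥ 9/20, giving δ ≥ (9/20)^(1/3) ≈ 0.766.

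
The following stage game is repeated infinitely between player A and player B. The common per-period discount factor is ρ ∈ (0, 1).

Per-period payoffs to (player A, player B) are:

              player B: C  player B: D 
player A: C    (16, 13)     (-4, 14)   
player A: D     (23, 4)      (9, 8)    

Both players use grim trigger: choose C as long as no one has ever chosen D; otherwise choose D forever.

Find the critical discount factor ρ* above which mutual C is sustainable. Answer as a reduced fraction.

For player A: deviation gain 23−16 = 7, per-period punishment loss 16−9 = 7. IC gives ρ ≥ 7/14 = 1/2.
For player B: gain 1, loss 5 per period, so ρ ≥ 1/6.
The tighter constraint is player A's, so cooperation needs ρ ≥ 1/2.

1/2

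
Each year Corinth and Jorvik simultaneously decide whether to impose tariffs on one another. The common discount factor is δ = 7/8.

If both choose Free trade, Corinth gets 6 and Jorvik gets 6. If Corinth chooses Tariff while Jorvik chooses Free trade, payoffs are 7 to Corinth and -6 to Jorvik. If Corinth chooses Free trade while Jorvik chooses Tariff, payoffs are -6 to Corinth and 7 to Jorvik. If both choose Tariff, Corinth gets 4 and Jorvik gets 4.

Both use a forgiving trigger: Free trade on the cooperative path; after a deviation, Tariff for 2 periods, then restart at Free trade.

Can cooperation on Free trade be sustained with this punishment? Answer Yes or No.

Comparing payoff streams over the 3 periods until play realigns: cooperate → 6(1+δ+…+δ^2); deviate → 7 + 4(δ+…+δ^2).
Cooperation is sustained iff (6−4)(δ+…+δ^2) ≥ 7−6.
δ+…+δ^2 = 7/8·(1−(7/8)^2)/(1−7/8) = 1.6406, and (7−6)/(6−4) = 0.5000.
1.6406 ≥ 0.5000, so cooperation is sustainable.

Yes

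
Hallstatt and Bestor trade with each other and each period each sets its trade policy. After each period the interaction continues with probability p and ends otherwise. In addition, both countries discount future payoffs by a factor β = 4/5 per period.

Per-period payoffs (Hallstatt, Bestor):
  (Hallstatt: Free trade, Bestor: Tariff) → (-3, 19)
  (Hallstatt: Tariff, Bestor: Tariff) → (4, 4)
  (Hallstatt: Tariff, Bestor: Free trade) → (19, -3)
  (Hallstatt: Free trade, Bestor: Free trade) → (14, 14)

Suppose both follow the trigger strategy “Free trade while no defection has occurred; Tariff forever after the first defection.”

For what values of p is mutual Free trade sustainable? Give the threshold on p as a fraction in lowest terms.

Expected continuation weight on next period's payoff is β·p = 4/5·p, which plays the role of the discount factor.
Cooperation requires 4/5·p ≥ (19−14)/(19−4) = 1/3, hence p ≥ 5/12.

5/12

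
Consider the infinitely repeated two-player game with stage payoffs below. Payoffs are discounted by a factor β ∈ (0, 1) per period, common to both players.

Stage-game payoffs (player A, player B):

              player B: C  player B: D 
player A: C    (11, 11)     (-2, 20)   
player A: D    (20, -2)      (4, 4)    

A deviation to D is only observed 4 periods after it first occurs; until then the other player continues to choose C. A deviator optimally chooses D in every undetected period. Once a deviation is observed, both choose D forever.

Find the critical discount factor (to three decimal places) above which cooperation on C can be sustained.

Deviating for the 4 undetected periods gains 20−11 = 9 per period over cooperation, then loses 11−4 = 7 per period forever once punishment starts.
Gain: 9(1 + β + … + β^3); loss: 7·β^4/(1−β).
No profitable deviation ⇔ 9(1−β^4) ≤ 7·β^4, i.e. β^4 ≥ 9/(9+7) = 9/16.
Hence β ≥ (9/16)^(1/4) ≈ 0.866.

0.866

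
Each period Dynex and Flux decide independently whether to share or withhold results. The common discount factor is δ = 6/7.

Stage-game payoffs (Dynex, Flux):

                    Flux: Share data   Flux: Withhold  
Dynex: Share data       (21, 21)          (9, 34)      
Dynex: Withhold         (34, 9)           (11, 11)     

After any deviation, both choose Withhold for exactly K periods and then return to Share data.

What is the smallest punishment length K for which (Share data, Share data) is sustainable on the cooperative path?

2

No profitable deviation requires (21−11)(δ+…+δ^K) ≥ 34−21, i.e. δ+…+δ^K ≥ 13/10 ≈ 1.3000.
With δ = 6/7, the partial sums are K=1: 0.8571, K=2: 1.5918.
K = 2 is the first length at which the sum reaches 1.3000.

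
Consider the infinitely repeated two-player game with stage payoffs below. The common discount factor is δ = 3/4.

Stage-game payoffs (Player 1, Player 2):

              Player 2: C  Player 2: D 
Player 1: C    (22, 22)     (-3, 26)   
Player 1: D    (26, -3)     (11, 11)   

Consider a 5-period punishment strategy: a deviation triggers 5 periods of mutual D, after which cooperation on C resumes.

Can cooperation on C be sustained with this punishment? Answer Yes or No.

Yes

IC: δ+…+δ^5 ≥ (26−22)/(22−11) = 4/11.
At δ = 3/4: partial sum = 2.2881 ≥ 0.3636. Cooperation sustainable.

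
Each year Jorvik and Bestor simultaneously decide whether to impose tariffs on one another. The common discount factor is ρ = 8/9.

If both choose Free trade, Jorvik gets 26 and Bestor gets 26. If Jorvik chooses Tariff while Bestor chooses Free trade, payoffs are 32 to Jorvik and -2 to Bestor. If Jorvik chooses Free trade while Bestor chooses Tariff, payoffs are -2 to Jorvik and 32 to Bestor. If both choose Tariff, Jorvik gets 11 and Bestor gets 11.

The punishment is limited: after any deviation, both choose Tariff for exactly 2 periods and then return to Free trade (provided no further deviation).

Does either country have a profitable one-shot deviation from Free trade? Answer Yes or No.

No

Comparing payoff streams over the 3 periods until play realigns: cooperate → 26(1+ρ+…+ρ^2); deviate → 32 + 11(ρ+…+ρ^2).
Cooperation is sustained iff (26−11)(ρ+…+ρ^2) ≥ 32−26.
ρ+…+ρ^2 = 8/9·(1−(8/9)^2)/(1−8/9) = 1.6790, and (32−26)/(26−11) = 0.4000.
1.6790 ≥ 0.4000, so cooperation is sustainable.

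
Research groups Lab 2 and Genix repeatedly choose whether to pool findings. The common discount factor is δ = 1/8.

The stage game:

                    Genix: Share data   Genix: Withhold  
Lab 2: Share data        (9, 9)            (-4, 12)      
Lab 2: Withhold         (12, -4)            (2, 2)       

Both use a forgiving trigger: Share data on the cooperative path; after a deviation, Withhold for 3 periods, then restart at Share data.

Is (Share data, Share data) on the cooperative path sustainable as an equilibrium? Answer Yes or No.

A one-shot deviation gives 12 now, then 2 for 3 periods, then back to 9.
Gain from deviating: (12−9) today; loss: (9−2) in each of the next 3 periods.
No-deviation condition: (9−2)(δ+…+δ^3) ≥ 12−9, i.e. δ+…+δ^3 ≥ 3/7.
At δ = 1/8: δ+…+δ^3 = 0.1426 < 0.4286.
So cooperation is not sustainable.

No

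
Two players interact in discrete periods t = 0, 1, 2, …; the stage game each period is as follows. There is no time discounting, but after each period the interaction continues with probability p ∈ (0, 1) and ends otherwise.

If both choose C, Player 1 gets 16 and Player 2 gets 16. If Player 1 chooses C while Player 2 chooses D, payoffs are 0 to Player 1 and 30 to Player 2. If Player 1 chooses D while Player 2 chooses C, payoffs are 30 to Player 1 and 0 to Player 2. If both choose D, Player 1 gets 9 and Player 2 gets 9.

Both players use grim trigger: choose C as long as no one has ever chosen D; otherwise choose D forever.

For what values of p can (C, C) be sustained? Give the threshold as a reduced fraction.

With no time discounting, the continuation probability p plays the role of the discount factor.
Grim-trigger IC: 16/(1−p) ≥ 30 + 9p/(1−p) ⇒ p ≥ (30−16)/(30−9) = 2/3.

2/3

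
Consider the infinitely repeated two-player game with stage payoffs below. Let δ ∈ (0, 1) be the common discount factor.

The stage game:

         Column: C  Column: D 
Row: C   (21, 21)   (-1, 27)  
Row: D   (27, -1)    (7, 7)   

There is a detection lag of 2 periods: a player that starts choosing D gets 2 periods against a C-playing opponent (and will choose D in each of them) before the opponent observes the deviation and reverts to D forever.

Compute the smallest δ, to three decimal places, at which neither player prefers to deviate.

The best deviation is to choose D for all 2 undetected periods, earning 27 each, then 7 forever once detected.
Deviation value: 27(1−δ^2)/(1−δ) + 7δ^2/(1−δ); cooperation value: 21/(1−δ).
IC: 21 ≥ 27(1−δ^2) + 7δ^2 = 27 − 20δ^2.
So δ^2 ≥ 6/20 = 3/10, giving δ ≥ (3/10)^(1/2) ≈ 0.548.

0.548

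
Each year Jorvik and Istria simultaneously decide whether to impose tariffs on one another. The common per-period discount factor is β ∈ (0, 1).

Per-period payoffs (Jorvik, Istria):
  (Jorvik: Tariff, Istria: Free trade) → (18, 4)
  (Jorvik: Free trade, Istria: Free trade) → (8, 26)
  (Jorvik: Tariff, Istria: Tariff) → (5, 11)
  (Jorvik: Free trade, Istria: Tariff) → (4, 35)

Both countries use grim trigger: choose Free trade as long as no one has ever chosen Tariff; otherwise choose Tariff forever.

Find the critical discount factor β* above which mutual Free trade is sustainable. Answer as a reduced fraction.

For Jorvik: deviation gain 18−8 = 10, per-period punishment loss 8−5 = 3. IC gives β ≥ 10/13.
For Istria: gain 9, loss 15 per period, so β ≥ 9/24 = 3/8.
The tighter constraint is Jorvik's, so cooperation needs β ≥ 10/13.

10/13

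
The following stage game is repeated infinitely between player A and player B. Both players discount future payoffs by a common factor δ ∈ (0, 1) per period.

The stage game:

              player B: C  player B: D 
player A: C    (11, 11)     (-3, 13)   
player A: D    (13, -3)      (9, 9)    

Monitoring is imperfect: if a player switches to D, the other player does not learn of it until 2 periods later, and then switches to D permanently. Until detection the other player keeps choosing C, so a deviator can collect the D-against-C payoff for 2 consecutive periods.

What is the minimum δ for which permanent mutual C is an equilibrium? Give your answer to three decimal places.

Deviating for the 2 undetected periods gains 13−11 = 2 per period over cooperation, then loses 11−9 = 2 per period forever once punishment starts.
Gain: 2(1 + δ + … + δ^1); loss: 2·δ^2/(1−δ).
No profitable deviation ⇔ 2(1−δ^2) ≤ 2·δ^2, i.e. δ^2 ≥ 2/(2+2) = 1/2.
Hence δ ≥ (1/2)^(1/2) ≈ 0.707.

0.707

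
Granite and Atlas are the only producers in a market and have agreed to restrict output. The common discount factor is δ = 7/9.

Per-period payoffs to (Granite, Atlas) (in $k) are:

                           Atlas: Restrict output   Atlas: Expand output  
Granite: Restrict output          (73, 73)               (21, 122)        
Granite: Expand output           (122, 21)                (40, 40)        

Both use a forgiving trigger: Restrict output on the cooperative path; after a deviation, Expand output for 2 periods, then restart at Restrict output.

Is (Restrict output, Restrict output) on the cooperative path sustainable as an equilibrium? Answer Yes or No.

IC: δ+…+δ^2 ≥ (122−73)/(73−40) = 49/33.
At δ = 7/9: partial sum = 1.3827 < 1.4848. Cooperation not sustainable.

No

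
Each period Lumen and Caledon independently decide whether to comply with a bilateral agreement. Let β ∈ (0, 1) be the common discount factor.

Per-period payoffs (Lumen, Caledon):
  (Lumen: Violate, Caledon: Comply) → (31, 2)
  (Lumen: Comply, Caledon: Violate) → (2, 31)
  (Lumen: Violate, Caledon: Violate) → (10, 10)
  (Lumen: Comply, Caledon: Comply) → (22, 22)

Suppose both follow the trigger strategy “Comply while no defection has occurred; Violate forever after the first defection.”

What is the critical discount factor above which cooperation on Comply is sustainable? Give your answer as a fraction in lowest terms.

3/7

One-period gain from deviating is 31 − 22 = 9. The loss is 22 − 10 = 12 in every subsequent period, with present value 12·β/(1−β).
Deviation is unprofitable when 12·β/(1−β) ≥ 9, i.e. β/(1−β) ≥ 3/4.
Equivalently β ≥ 9/(9+12) = 3/7.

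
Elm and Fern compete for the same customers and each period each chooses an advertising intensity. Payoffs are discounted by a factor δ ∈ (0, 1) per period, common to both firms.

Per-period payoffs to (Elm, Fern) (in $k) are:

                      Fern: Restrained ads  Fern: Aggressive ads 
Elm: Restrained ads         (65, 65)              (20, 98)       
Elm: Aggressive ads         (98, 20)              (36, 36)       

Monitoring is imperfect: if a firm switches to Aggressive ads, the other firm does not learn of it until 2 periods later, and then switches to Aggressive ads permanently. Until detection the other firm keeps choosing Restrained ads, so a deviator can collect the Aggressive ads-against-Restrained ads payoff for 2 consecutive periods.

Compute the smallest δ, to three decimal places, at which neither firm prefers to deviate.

A deviator earns 98 for 2 periods, then 36 forever; cooperating earns 65 forever. Multiplying the IC by (1−δ):
65 ≥ 98(1−δ^2) + 36δ^2, so 62·δ^2 ≥ 33 and δ^2 ≥ 33/62.
δ ≥ (33/62)^(1/2) ≈ 0.730.

0.730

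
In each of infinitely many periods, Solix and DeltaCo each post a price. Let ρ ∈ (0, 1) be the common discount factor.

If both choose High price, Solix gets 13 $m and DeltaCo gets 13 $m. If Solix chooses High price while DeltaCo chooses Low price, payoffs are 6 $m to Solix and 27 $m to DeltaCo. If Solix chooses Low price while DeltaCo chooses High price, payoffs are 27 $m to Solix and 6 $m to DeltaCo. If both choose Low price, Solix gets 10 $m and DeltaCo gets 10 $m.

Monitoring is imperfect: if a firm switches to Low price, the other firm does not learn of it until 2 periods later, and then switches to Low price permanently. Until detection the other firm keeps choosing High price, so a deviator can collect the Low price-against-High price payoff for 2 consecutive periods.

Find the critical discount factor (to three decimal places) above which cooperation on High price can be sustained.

0.907

A deviator earns 27 for 2 periods, then 10 forever; cooperating earns 13 forever. Multiplying the IC by (1−ρ):
13 ≥ 27(1−ρ^2) + 10ρ^2, so 17·ρ^2 ≥ 14 and ρ^2 ≥ 14/17.
ρ ≥ (14/17)^(1/2) ≈ 0.907.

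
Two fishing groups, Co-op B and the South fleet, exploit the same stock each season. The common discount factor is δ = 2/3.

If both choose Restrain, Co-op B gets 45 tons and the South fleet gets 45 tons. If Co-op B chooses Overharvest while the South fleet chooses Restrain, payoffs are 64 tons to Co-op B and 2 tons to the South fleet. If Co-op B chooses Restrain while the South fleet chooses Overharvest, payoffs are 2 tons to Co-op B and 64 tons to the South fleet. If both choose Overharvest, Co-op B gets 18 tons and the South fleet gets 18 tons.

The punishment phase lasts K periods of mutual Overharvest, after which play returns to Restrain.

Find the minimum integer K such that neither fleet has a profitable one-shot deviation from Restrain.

2

Need Σ_{k=1}^{K} δ^k ≥ (64−45)/(45−18) = 0.7037 at δ = 2/3.
At K = 1 the sum is 0.6667 < 0.7037; at K = 2 it is 1.1111 ≥ 0.7037.
So the minimum punishment length is K = 2.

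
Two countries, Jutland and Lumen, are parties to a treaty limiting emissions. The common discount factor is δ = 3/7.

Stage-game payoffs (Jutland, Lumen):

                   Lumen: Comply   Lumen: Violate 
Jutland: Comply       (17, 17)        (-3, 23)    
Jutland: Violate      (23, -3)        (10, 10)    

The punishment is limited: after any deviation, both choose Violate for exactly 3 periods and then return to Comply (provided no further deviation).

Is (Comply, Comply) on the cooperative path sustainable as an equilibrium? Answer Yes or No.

No

IC: δ+…+δ^3 ≥ (23−17)/(17−10) = 6/7.
At δ = 3/7: partial sum = 0.6910 < 0.8571. Cooperation not sustainable.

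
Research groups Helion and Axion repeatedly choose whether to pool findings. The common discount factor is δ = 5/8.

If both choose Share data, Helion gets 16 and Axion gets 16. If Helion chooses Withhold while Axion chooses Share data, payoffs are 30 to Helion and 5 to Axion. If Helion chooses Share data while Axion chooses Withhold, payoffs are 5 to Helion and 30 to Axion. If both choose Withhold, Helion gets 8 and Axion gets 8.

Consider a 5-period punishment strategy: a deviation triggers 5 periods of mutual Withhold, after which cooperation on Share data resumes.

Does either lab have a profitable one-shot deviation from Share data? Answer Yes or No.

A one-shot deviation gives 30 now, then 8 for 5 periods, then back to 16.
Gain from deviating: (30−16) today; loss: (16−8) in each of the next 5 periods.
No-deviation condition: (16−8)(δ+…+δ^5) ≥ 30−16, i.e. δ+…+δ^5 ≥ 7/4.
At δ = 5/8: δ+…+δ^5 = 1.5077 < 1.7500.
So cooperation is not sustainable.

Yes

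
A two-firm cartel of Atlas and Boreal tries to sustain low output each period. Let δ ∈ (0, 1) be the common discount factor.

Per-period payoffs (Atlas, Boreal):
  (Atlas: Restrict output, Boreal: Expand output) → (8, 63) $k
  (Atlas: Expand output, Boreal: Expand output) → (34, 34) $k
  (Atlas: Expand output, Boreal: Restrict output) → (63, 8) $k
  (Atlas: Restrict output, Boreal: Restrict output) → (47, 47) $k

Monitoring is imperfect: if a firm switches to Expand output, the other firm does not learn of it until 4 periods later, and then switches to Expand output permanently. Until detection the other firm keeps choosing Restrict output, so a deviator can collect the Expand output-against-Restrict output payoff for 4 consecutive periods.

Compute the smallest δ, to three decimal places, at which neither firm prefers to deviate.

Deviating for the 4 undetected periods gains 63−47 = 16 per period over cooperation, then loses 47−34 = 13 per period forever once punishment starts.
Gain: 16(1 + δ + … + δ^3); loss: 13·δ^4/(1−δ).
No profitable deviation ⇔ 16(1−δ^4) ≤ 13·δ^4, i.e. δ^4 ≥ 16/(16+13) = 16/29.
Hence δ ≥ (16/29)^(1/4) ≈ 0.862.

0.862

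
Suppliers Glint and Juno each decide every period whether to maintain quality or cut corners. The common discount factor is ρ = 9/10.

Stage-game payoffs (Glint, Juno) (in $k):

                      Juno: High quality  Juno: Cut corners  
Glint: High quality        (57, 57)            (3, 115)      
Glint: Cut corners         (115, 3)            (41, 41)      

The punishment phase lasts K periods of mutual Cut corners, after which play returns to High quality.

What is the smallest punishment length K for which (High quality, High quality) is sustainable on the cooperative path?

5

Need Σ_{k=1}^{K} ρ^k ≥ (115−57)/(57−41) = 3.6250 at ρ = 9/10.
At K = 4 the sum is 3.0951 < 3.6250; at K = 5 it is 3.6856 ≥ 3.6250.
So the minimum punishment length is K = 5.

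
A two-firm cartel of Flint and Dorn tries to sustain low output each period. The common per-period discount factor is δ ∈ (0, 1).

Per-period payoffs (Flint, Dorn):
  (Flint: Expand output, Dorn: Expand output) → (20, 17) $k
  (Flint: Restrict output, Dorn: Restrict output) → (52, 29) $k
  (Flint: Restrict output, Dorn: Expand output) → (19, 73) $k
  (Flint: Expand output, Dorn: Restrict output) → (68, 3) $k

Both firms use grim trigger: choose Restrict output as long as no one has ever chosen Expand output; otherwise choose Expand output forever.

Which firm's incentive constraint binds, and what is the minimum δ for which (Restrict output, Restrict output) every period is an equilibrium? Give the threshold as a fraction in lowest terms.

Dorn; δ ≥ 11/14

Flint's threshold: (68−52)/(68−20) = 1/3.
Dorn's threshold: (73−29)/(73−17) = 11/14.
1/3 < 11/14, so Dorn binds and δ* = 11/14.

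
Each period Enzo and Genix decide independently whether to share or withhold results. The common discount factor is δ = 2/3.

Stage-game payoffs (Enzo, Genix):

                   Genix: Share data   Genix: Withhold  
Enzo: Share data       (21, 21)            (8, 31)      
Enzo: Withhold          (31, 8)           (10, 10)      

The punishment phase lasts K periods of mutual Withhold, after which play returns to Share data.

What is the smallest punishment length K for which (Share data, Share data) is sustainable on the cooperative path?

IC: δ(1−δ^K)/(1−δ) ≥ (31−21)/(21−10) = 10/11.
With δ = 2/3: need 1 − δ^K ≥ 10/11·(1−2/3)/(2/3), i.e. δ^K ≤ 0.5455.
Since (2/3)^1 = 0.6667 and (2/3)^2 = 0.4444, the smallest such K is 2.

2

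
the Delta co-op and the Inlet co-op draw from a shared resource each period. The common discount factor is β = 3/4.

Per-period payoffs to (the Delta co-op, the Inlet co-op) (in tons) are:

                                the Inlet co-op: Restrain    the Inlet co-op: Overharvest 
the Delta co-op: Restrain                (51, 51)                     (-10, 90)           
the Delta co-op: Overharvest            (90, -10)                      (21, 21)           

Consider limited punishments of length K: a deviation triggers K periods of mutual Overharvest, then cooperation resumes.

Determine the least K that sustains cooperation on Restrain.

2

No profitable deviation requires (51−21)(β+…+β^K) ≥ 90−51, i.e. β+…+β^K ≥ 13/10 ≈ 1.3000.
With β = 3/4, the partial sums are K=1: 0.7500, K=2: 1.3125.
K = 2 is the first length at which the sum reaches 1.3000.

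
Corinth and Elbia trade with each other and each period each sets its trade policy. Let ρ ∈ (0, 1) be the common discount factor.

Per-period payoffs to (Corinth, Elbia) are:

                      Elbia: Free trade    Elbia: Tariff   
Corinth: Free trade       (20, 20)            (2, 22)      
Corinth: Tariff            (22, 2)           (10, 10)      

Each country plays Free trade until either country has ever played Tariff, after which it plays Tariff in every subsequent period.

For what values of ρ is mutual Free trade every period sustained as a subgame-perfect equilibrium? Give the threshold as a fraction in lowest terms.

1/6

Under grim trigger the critical discount factor is (T−C)/(T−P) with T = 22, C = 20, P = 10.
ρ* = (22−20)/(22−10) = 2/12 = 1/6.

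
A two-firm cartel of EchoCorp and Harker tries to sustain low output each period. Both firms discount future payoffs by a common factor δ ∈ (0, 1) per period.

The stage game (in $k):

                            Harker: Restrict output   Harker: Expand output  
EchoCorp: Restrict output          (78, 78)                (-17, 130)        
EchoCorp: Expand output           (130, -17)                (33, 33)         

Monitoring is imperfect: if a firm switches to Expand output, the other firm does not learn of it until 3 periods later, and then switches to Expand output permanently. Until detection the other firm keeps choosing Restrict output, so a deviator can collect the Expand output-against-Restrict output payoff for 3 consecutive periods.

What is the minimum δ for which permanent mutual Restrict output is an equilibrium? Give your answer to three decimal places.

0.812

The best deviation is to choose Expand output for all 3 undetected periods, earning 130 each, then 33 forever once detected.
Deviation value: 130(1−δ^3)/(1−δ) + 33δ^3/(1−δ); cooperation value: 78/(1−δ).
IC: 78 ≥ 130(1−δ^3) + 33δ^3 = 130 − 97δ^3.
So δ^3 ≥ 52/97, giving δ ≥ (52/97)^(1/3) ≈ 0.812.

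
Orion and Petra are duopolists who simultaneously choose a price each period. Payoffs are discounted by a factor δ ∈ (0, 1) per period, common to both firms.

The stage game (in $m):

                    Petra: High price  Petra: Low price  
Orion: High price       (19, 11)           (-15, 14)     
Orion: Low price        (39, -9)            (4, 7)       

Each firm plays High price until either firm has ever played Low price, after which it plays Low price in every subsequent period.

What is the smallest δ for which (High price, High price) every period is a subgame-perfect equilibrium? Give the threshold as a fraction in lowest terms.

Orion: cooperation gives 19 each period; deviation gives 39 once then 4 forever.
  19/(1−δ) ≥ 39 + 4δ/(1−δ) ⇒ δ ≥ 20/35 = 4/7.
Petra: cooperation gives 11 each period; deviation gives 14 once then 7 forever.
  δ ≥ 3/7.
Both must hold, so the binding constraint is Orion's: δ ≥ 4/7.

4/7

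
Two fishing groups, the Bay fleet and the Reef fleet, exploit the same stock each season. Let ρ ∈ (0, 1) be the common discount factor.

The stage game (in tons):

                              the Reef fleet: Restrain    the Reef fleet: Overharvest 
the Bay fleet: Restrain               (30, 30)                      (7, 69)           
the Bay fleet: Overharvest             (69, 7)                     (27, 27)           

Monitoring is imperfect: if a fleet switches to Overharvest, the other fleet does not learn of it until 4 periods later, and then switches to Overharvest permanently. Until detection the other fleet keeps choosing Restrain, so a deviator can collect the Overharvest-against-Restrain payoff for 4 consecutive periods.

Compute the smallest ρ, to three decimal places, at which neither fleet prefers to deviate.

Deviating for the 4 undetected periods gains 69−30 = 39 per period over cooperation, then loses 30−27 = 3 per period forever once punishment starts.
Gain: 39(1 + ρ + … + ρ^3); loss: 3·ρ^4/(1−ρ).
No profitable deviation ⇔ 39(1−ρ^4) ≤ 3·ρ^4, i.e. ρ^4 ≥ 39/(39+3) = 13/14.
Hence ρ ≥ (13/14)^(1/4) ≈ 0.982.

0.982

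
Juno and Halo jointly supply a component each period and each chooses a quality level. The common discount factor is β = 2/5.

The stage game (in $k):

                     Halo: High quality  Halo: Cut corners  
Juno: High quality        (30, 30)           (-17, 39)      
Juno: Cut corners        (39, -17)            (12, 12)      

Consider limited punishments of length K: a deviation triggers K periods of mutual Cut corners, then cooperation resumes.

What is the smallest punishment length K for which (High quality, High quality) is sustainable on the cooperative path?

2

Need Σ_{k=1}^{K} β^k ≥ (39−30)/(30−12) = 0.5000 at β = 2/5.
At K = 1 the sum is 0.4000 < 0.5000; at K = 2 it is 0.5600 ≥ 0.5000.
So the minimum punishment length is K = 2.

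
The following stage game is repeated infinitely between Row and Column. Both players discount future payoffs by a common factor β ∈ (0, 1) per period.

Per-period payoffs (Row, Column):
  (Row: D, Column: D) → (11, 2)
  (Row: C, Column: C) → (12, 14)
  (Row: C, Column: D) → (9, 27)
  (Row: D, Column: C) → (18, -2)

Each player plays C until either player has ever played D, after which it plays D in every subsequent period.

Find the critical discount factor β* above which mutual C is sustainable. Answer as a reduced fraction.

6/7

For Row: deviation gain 18−12 = 6, per-period punishment loss 12−11 = 1. IC gives β ≥ 6/7.
For Column: gain 13, loss 12 per period, so β ≥ 13/25.
The tighter constraint is Row's, so cooperation needs β ≥ 6/7.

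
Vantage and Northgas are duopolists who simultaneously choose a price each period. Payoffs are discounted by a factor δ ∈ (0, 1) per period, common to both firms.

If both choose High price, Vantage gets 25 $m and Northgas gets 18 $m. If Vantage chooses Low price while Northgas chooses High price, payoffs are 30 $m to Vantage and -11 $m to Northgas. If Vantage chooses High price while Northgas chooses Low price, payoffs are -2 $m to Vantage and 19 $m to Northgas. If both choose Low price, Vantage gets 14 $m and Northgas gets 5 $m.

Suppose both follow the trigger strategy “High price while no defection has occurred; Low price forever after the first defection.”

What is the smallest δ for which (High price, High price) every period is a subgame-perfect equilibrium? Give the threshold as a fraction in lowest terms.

Vantage's threshold: (30−25)/(30−14) = 5/16.
Northgas's threshold: (19−18)/(19−5) = 1/14.
5/16 > 1/14, so Vantage binds and δ* = 5/16.

5/16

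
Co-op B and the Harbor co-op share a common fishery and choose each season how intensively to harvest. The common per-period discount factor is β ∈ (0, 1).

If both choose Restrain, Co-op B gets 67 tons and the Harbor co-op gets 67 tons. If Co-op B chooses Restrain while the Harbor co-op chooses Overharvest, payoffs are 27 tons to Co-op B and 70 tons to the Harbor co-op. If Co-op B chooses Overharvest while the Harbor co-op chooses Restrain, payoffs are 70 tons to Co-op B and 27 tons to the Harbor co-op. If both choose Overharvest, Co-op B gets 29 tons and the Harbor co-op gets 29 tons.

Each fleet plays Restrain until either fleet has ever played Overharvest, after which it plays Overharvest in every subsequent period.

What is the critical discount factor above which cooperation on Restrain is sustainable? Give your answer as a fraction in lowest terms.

3/41

67/(1−β) ≥ 70 + 29β/(1−β)
67 ≥ 70 − 41β
β ≥ 3/41.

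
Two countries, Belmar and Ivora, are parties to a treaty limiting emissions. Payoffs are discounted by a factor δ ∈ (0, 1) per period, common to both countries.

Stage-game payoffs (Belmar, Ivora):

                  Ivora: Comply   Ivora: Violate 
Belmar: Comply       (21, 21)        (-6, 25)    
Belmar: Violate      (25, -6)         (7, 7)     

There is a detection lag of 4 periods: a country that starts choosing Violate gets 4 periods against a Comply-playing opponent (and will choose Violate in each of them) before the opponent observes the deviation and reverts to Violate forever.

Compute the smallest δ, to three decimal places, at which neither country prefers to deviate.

0.687

The best deviation is to choose Violate for all 4 undetected periods, earning 25 each, then 7 forever once detected.
Deviation value: 25(1−δ^4)/(1−δ) + 7δ^4/(1−δ); cooperation value: 21/(1−δ).
IC: 21 ≥ 25(1−δ^4) + 7δ^4 = 25 − 18δ^4.
So δ^4 ≥ 4/18 = 2/9, giving δ ≥ (2/9)^(1/4) ≈ 0.687.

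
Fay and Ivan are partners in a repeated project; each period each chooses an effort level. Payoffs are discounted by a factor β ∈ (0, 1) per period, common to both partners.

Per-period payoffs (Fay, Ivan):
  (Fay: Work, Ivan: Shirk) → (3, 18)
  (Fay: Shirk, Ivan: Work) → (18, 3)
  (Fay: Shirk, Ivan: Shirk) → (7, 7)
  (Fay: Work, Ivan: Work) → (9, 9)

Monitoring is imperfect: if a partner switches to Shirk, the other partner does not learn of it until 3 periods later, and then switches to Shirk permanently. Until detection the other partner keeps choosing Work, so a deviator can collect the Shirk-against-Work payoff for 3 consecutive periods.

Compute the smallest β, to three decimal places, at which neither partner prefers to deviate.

A deviator earns 18 for 3 periods, then 7 forever; cooperating earns 9 forever. Multiplying the IC by (1−β):
9 ≥ 18(1−β^3) + 7β^3, so 11·β^3 ≥ 9 and β^3 ≥ 9/11.
β ≥ (9/11)^(1/3) ≈ 0.935.

0.935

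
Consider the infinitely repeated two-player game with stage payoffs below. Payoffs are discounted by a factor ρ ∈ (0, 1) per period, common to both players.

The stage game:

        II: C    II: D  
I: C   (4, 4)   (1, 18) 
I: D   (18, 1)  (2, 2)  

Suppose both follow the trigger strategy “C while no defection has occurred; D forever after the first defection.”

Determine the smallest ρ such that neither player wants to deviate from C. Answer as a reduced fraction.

7/8

One-period gain from deviating is 18 − 4 = 14. The loss is 4 − 2 = 2 in every subsequent period, with present value 2·ρ/(1−ρ).
Deviation is unprofitable when 2·ρ/(1−ρ) ≥ 14, i.e. ρ/(1−ρ) ≥ 7.
Equivalently ρ ≥ 14/(14+2) = 7/8.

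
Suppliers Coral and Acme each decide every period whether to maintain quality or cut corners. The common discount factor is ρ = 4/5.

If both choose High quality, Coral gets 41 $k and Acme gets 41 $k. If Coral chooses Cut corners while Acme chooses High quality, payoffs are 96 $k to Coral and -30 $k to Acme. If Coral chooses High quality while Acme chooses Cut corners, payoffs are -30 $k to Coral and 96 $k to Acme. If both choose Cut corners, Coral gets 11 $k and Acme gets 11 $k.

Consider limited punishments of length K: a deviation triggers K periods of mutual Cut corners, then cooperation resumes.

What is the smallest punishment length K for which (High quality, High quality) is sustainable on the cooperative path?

IC: ρ(1−ρ^K)/(1−ρ) ≥ (96−41)/(41−11) = 11/6.
With ρ = 4/5: need 1 − ρ^K ≥ 11/6·(1−4/5)/(4/5), i.e. ρ^K ≤ 0.5417.
Since (4/5)^2 = 0.6400 and (4/5)^3 = 0.5120, the smallest such K is 3.

3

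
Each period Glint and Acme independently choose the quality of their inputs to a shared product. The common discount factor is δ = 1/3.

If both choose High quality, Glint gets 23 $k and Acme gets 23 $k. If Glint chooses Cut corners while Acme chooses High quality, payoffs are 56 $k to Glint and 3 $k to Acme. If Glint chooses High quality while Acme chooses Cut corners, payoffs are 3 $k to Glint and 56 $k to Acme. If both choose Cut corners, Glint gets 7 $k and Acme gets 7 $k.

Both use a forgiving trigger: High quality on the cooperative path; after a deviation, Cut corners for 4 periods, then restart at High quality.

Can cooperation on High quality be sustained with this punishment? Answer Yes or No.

Comparing payoff streams over the 5 periods until play realigns: cooperate → 23(1+δ+…+δ^4); deviate → 56 + 7(δ+…+δ^4).
Cooperation is sustained iff (23−7)(δ+…+δ^4) ≥ 56−23.
δ+…+δ^4 = 1/3·(1−(1/3)^4)/(1−1/3) = 0.4938, and (56−23)/(23−7) = 2.0625.
0.4938 < 2.0625, so cooperation is not sustainable.

No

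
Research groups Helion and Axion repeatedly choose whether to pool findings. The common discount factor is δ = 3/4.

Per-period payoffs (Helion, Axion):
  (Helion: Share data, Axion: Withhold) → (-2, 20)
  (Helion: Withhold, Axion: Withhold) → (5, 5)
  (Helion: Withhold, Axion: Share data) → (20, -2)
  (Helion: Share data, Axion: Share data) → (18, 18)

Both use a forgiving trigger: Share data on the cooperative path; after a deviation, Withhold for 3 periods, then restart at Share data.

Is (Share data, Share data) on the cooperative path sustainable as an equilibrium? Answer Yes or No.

IC: δ+…+δ^3 ≥ (20−18)/(18−5) = 2/13.
At δ = 3/4: partial sum = 1.7344 ≥ 0.1538. Cooperation sustainable.

Yes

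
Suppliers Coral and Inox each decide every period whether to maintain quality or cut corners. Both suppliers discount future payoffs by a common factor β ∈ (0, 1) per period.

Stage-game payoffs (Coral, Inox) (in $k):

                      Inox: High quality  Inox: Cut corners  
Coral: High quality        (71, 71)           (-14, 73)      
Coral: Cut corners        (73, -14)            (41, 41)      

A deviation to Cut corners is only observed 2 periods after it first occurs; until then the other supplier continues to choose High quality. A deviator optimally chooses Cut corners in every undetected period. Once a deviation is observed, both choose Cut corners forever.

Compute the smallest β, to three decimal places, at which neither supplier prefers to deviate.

The best deviation is to choose Cut corners for all 2 undetected periods, earning 73 each, then 41 forever once detected.
Deviation value: 73(1−β^2)/(1−β) + 41β^2/(1−β); cooperation value: 71/(1−β).
IC: 71 ≥ 73(1−β^2) + 41β^2 = 73 − 32β^2.
So β^2 ≥ 2/32 = 1/16, giving β ≥ (1/16)^(1/2) ≈ 0.250.

0.250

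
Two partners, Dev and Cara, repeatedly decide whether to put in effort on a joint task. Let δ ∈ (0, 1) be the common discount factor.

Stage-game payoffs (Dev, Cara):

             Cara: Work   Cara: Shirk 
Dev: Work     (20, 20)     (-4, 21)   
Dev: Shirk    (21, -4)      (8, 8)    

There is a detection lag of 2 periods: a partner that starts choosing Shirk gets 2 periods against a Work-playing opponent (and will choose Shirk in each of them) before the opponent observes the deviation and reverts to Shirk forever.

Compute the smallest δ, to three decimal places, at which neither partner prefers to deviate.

The best deviation is to choose Shirk for all 2 undetected periods, earning 21 each, then 8 forever once detected.
Deviation value: 21(1−δ^2)/(1−δ) + 8δ^2/(1−δ); cooperation value: 20/(1−δ).
IC: 20 ≥ 21(1−δ^2) + 8δ^2 = 21 − 13δ^2.
So δ^2 ≥ 1/13, giving δ ≥ (1/13)^(1/2) ≈ 0.277.

0.277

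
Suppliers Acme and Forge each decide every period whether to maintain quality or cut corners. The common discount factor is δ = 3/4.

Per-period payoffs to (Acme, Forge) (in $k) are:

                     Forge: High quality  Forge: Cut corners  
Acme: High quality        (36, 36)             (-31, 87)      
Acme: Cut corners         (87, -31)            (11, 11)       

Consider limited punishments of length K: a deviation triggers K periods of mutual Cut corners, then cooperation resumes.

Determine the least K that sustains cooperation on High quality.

No profitable deviation requires (36−11)(δ+…+δ^K) ≥ 87−36, i.e. δ+…+δ^K ≥ 51/25 ≈ 2.0400.
With δ = 3/4, the partial sums are K=1: 0.7500, K=2: 1.3125, K=3: 1.7344, K=4: 2.0508.
K = 4 is the first length at which the sum reaches 2.0400.

4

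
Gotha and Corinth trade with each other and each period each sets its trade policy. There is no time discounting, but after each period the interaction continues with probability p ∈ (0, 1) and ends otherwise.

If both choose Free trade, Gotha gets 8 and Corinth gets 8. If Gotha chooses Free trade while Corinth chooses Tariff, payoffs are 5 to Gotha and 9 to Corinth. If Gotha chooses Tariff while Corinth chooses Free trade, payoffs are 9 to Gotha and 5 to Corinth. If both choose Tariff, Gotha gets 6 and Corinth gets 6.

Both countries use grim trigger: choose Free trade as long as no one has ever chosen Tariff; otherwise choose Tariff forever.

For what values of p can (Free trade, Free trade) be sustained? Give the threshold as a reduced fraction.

1/3

Expected cooperation value is 8 + p·8 + p²·8 + … = 8/(1−p); deviation gives 9 + p·6/(1−p).
8 ≥ 9(1−p) + 6p ⇒ 3p ≥ 1 ⇒ p ≥ 1/3.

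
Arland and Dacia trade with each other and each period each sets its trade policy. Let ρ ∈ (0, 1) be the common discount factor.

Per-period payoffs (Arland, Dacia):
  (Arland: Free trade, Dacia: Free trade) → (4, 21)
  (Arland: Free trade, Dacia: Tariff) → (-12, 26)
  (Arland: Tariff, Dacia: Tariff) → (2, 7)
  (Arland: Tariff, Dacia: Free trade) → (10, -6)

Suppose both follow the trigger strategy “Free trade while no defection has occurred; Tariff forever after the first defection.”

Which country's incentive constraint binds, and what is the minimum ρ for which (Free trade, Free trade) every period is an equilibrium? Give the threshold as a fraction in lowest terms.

Arland; ρ ≥ 3/4

Arland: cooperation gives 4 each period; deviation gives 10 once then 2 forever.
  4/(1−ρ) ≥ 10 + 2ρ/(1−ρ) ⇒ ρ ≥ 6/8 = 3/4.
Dacia: cooperation gives 21 each period; deviation gives 26 once then 7 forever.
  ρ ≥ 5/19.
Both must hold, so the binding constraint is Arland's: ρ ≥ 3/4.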